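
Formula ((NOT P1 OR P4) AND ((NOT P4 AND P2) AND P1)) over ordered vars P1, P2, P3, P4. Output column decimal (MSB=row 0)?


Formula: ((NOT P1 OR P4) AND ((NOT P4 AND P2) AND P1)) over P1, P2, P3, P4 (16 rows)
Evaluate each row (bits = P1,P2,P3,P4, MSB first):
  row 0 [0000]: ((NOT 0 OR 0) AND ((NOT 0 AND 0) AND 0)) -> 0
  row 1 [0001]: ((NOT 0 OR 1) AND ((NOT 1 AND 0) AND 0)) -> 0
  row 2 [0010]: ((NOT 0 OR 0) AND ((NOT 0 AND 0) AND 0)) -> 0
  row 3 [0011]: ((NOT 0 OR 1) AND ((NOT 1 AND 0) AND 0)) -> 0
  row 4 [0100]: ((NOT 0 OR 0) AND ((NOT 0 AND 1) AND 0)) -> 0
  row 5 [0101]: ((NOT 0 OR 1) AND ((NOT 1 AND 1) AND 0)) -> 0
  row 6 [0110]: ((NOT 0 OR 0) AND ((NOT 0 AND 1) AND 0)) -> 0
  row 7 [0111]: ((NOT 0 OR 1) AND ((NOT 1 AND 1) AND 0)) -> 0
  row 8 [1000]: ((NOT 1 OR 0) AND ((NOT 0 AND 0) AND 1)) -> 0
  row 9 [1001]: ((NOT 1 OR 1) AND ((NOT 1 AND 0) AND 1)) -> 0
  row 10 [1010]: ((NOT 1 OR 0) AND ((NOT 0 AND 0) AND 1)) -> 0
  row 11 [1011]: ((NOT 1 OR 1) AND ((NOT 1 AND 0) AND 1)) -> 0
  row 12 [1100]: ((NOT 1 OR 0) AND ((NOT 0 AND 1) AND 1)) -> 0
  row 13 [1101]: ((NOT 1 OR 1) AND ((NOT 1 AND 1) AND 1)) -> 0
  row 14 [1110]: ((NOT 1 OR 0) AND ((NOT 0 AND 1) AND 1)) -> 0
  row 15 [1111]: ((NOT 1 OR 1) AND ((NOT 1 AND 1) AND 1)) -> 0
Full result column, 4 rows per line (P1,P2 fixed per line; P3,P4 runs 00..11 left to right):
  rows 0-3 [P1,P2=00]: 0000  = hex 0
  rows 4-7 [P1,P2=01]: 0000  = hex 0
  rows 8-11 [P1,P2=10]: 0000  = hex 0
  rows 12-15 [P1,P2=11]: 0000  = hex 0
Output column (row 0 .. row 15) = 0000000000000000
Output column grouped in 4s = 0000 0000 0000 0000 = 0x0000
Convert to decimal digit by digit (value = value*16 + digit):
  0 -> 0
  0*16 + 0 = 0
  0*16 + 0 = 0
  0*16 + 0 = 0
Decimal = 0

0


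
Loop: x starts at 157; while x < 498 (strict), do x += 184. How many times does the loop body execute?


Step 1: x goes from 157 toward 498 by 184; the body runs while x<498, so iterations = ceil((bound-start)/step)
Step 2: Distance=341
Step 3: ceil(341/184)=2

2


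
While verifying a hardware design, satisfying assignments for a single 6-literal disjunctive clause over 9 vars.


Step 1: Total=2^9=512
Step 2: Unsat when all 6 false: 2^3=8
Step 3: Sat=512-8=504

504


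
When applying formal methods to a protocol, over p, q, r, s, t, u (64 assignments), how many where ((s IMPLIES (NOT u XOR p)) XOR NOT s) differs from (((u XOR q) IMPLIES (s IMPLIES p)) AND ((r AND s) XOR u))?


F1 = ((s IMPLIES (NOT u XOR p)) XOR NOT s)
F2 = (((u XOR q) IMPLIES (s IMPLIES p)) AND ((r AND s) XOR u))
Evaluate both on each of 64 rows (bits = p,q,r,s,t,u):
  row 0 [000000]: F1=0 F2=0 -> 0
  row 1 [000001]: F1=0 F2=1 (differ) -> 1
  row 2 [000010]: F1=0 F2=0 -> 0
  row 3 [000011]: F1=0 F2=1 (differ) -> 1
  row 4 [000100]: F1=1 F2=0 (differ) -> 1
  (every remaining row is evaluated the same way; all 64 results are listed next)
Full result column, 8 rows per line (p,q,r fixed per line; s,t,u runs 000..111 left to right):
  rows 0-7 [p,q,r=000]: 01011010  (ones: 4)
  rows 8-15 [p,q,r=001]: 01010000  (ones: 2)
  rows 16-23 [p,q,r=010]: 01011111  (ones: 6)
  rows 24-31 [p,q,r=011]: 01011010  (ones: 4)
  rows 32-39 [p,q,r=100]: 01010000  (ones: 2)
  rows 40-47 [p,q,r=101]: 01011111  (ones: 6)
  rows 48-55 [p,q,r=110]: 01010000  (ones: 2)
  rows 56-63 [p,q,r=111]: 01011111  (ones: 6)
Disagreements = 4+2+6+4+2+6+2+6 = 32

32


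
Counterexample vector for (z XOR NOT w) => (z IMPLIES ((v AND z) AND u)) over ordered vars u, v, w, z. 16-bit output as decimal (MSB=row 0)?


F1 = (z XOR NOT w)
F2 = (z IMPLIES ((v AND z) AND u))
Counterexample to F1=>F2 is where F1=1 and F2=0.
Evaluate each row (bits = u,v,w,z, MSB first):
  row 0 [0000]: F1=1 F2=1 -> F1&~F2 -> 0
  row 1 [0001]: F1=0 F2=0 -> F1&~F2 -> 0
  row 2 [0010]: F1=0 F2=1 -> F1&~F2 -> 0
  row 3 [0011]: F1=1 F2=0 -> F1&~F2 -> 1
  row 4 [0100]: F1=1 F2=1 -> F1&~F2 -> 0
  row 5 [0101]: F1=0 F2=0 -> F1&~F2 -> 0
  row 6 [0110]: F1=0 F2=1 -> F1&~F2 -> 0
  row 7 [0111]: F1=1 F2=0 -> F1&~F2 -> 1
  row 8 [1000]: F1=1 F2=1 -> F1&~F2 -> 0
  row 9 [1001]: F1=0 F2=0 -> F1&~F2 -> 0
  row 10 [1010]: F1=0 F2=1 -> F1&~F2 -> 0
  row 11 [1011]: F1=1 F2=0 -> F1&~F2 -> 1
  row 12 [1100]: F1=1 F2=1 -> F1&~F2 -> 0
  row 13 [1101]: F1=0 F2=1 -> F1&~F2 -> 0
  row 14 [1110]: F1=0 F2=1 -> F1&~F2 -> 0
  row 15 [1111]: F1=1 F2=1 -> F1&~F2 -> 0
Full result column, 4 rows per line (u,v fixed per line; w,z runs 00..11 left to right):
  rows 0-3 [u,v=00]: 0001  = hex 1
  rows 4-7 [u,v=01]: 0001  = hex 1
  rows 8-11 [u,v=10]: 0001  = hex 1
  rows 12-15 [u,v=11]: 0000  = hex 0
Counterexample vector (row 0 .. row 15) = 0001000100010000
Output column grouped in 4s = 0001 0001 0001 0000 = 0x1110
Convert to decimal digit by digit (value = value*16 + digit):
  1 -> 1
  1*16 + 1 = 17
  17*16 + 1 = 273
  273*16 + 0 = 4368
Decimal = 4368

4368


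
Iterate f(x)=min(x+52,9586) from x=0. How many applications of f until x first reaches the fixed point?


Step 1: x=0, cap=9586, increment=52
Step 2: x grows by 52 each step until capped at 9586; fixed point is x=9586
Step 3: iterations = ceil(9586/52) = 185

185


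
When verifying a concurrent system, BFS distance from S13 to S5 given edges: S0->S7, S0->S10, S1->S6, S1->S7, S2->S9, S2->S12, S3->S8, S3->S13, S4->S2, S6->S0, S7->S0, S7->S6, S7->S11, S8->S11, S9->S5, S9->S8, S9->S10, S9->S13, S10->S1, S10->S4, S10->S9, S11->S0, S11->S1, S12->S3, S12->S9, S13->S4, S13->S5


BFS layer-by-layer from S13:
  dist 0: {S13}
  dist 1: {S4, S5}
  -> S5 reached at distance 1
Shortest path length = 1

1


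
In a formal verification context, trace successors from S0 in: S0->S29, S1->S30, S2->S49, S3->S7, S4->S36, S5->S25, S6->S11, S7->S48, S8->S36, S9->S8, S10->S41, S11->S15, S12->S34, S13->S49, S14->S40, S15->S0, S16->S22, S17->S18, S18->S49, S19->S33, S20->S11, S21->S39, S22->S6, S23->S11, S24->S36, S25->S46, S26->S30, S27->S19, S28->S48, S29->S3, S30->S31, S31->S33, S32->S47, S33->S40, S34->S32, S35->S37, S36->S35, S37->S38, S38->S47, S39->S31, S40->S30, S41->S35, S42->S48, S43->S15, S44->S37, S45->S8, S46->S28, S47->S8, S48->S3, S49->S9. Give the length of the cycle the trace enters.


Trace from S0 until a state repeats:
  S0 -> S29 -> S3 -> S7 -> S48 -> S3
S3 first seen at step 2, revisited at step 5.
Cycle length = 5 - 2 = 3

3


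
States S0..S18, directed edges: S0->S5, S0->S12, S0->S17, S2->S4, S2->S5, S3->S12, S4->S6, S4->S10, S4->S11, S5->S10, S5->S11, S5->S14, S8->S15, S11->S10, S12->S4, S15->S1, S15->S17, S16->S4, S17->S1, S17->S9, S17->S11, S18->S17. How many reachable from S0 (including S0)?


BFS from S0:
  layer 0: {S0}
  layer 1: {S5, S12, S17}
  layer 2: {S1, S4, S9, S10, S11, S14}
  layer 3: {S6}
Reachable set: {S0, S1, S4, S5, S6, S9, S10, S11, S12, S14, S17}
Count = 11

11


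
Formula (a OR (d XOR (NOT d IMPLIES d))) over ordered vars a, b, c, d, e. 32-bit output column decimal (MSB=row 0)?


Formula: (a OR (d XOR (NOT d IMPLIES d))) over a, b, c, d, e (32 rows)
Evaluate each row (bits = a,b,c,d,e, MSB first):
  row 0 [00000]: (0 OR (0 XOR (NOT 0 IMPLIES 0))) -> 0
  row 1 [00001]: (0 OR (0 XOR (NOT 0 IMPLIES 0))) -> 0
  row 2 [00010]: (0 OR (1 XOR (NOT 1 IMPLIES 1))) -> 0
  row 3 [00011]: (0 OR (1 XOR (NOT 1 IMPLIES 1))) -> 0
  row 4 [00100]: (0 OR (0 XOR (NOT 0 IMPLIES 0))) -> 0
  row 5 [00101]: (0 OR (0 XOR (NOT 0 IMPLIES 0))) -> 0
  row 6 [00110]: (0 OR (1 XOR (NOT 1 IMPLIES 1))) -> 0
  row 7 [00111]: (0 OR (1 XOR (NOT 1 IMPLIES 1))) -> 0
  row 8 [01000]: (0 OR (0 XOR (NOT 0 IMPLIES 0))) -> 0
  row 9 [01001]: (0 OR (0 XOR (NOT 0 IMPLIES 0))) -> 0
  row 10 [01010]: (0 OR (1 XOR (NOT 1 IMPLIES 1))) -> 0
  row 11 [01011]: (0 OR (1 XOR (NOT 1 IMPLIES 1))) -> 0
  row 12 [01100]: (0 OR (0 XOR (NOT 0 IMPLIES 0))) -> 0
  row 13 [01101]: (0 OR (0 XOR (NOT 0 IMPLIES 0))) -> 0
  row 14 [01110]: (0 OR (1 XOR (NOT 1 IMPLIES 1))) -> 0
  row 15 [01111]: (0 OR (1 XOR (NOT 1 IMPLIES 1))) -> 0
  row 16 [10000]: (1 OR (0 XOR (NOT 0 IMPLIES 0))) -> 1
  row 17 [10001]: (1 OR (0 XOR (NOT 0 IMPLIES 0))) -> 1
  row 18 [10010]: (1 OR (1 XOR (NOT 1 IMPLIES 1))) -> 1
  row 19 [10011]: (1 OR (1 XOR (NOT 1 IMPLIES 1))) -> 1
  row 20 [10100]: (1 OR (0 XOR (NOT 0 IMPLIES 0))) -> 1
  row 21 [10101]: (1 OR (0 XOR (NOT 0 IMPLIES 0))) -> 1
  row 22 [10110]: (1 OR (1 XOR (NOT 1 IMPLIES 1))) -> 1
  row 23 [10111]: (1 OR (1 XOR (NOT 1 IMPLIES 1))) -> 1
  row 24 [11000]: (1 OR (0 XOR (NOT 0 IMPLIES 0))) -> 1
  row 25 [11001]: (1 OR (0 XOR (NOT 0 IMPLIES 0))) -> 1
  row 26 [11010]: (1 OR (1 XOR (NOT 1 IMPLIES 1))) -> 1
  row 27 [11011]: (1 OR (1 XOR (NOT 1 IMPLIES 1))) -> 1
  row 28 [11100]: (1 OR (0 XOR (NOT 0 IMPLIES 0))) -> 1
  row 29 [11101]: (1 OR (0 XOR (NOT 0 IMPLIES 0))) -> 1
  row 30 [11110]: (1 OR (1 XOR (NOT 1 IMPLIES 1))) -> 1
  row 31 [11111]: (1 OR (1 XOR (NOT 1 IMPLIES 1))) -> 1
Full result column, 4 rows per line (a,b,c fixed per line; d,e runs 00..11 left to right):
  rows 0-3 [a,b,c=000]: 0000  = hex 0
  rows 4-7 [a,b,c=001]: 0000  = hex 0
  rows 8-11 [a,b,c=010]: 0000  = hex 0
  rows 12-15 [a,b,c=011]: 0000  = hex 0
  rows 16-19 [a,b,c=100]: 1111  = hex F
  rows 20-23 [a,b,c=101]: 1111  = hex F
  rows 24-27 [a,b,c=110]: 1111  = hex F
  rows 28-31 [a,b,c=111]: 1111  = hex F
Output column (row 0 .. row 31) = 00000000000000001111111111111111
Output column grouped in 4s = 0000 0000 0000 0000 1111 1111 1111 1111 = 0x0000FFFF
Convert to decimal digit by digit (value = value*16 + digit):
  0 -> 0
  0*16 + 0 = 0
  0*16 + 0 = 0
  0*16 + 0 = 0
  0*16 + 15 (F) = 15
  15*16 + 15 (F) = 255
  255*16 + 15 (F) = 4095
  4095*16 + 15 (F) = 65535
Decimal = 65535

65535


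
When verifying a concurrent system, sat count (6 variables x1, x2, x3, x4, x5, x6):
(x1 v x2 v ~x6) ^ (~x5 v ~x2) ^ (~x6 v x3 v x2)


CNF with 3 clauses over 6 vars (64 assignments).
An assignment satisfies CNF iff every clause has >=1 true literal.
Check each row (bits = x1,x2,x3,x4,x5,x6; clause T/F shown):
  row 0 [000000]: clauses=TTT -> 1
  row 1 [000001]: clauses=FTF -> 0
  row 2 [000010]: clauses=TTT -> 1
  row 3 [000011]: clauses=FTF -> 0
  row 4 [000100]: clauses=TTT -> 1
  (every remaining row is evaluated the same way; all 64 results are listed next)
Full result column, 8 rows per line (x1,x2,x3 fixed per line; x4,x5,x6 runs 000..111 left to right):
  rows 0-7 [x1,x2,x3=000]: 10101010  (ones: 4)
  rows 8-15 [x1,x2,x3=001]: 10101010  (ones: 4)
  rows 16-23 [x1,x2,x3=010]: 11001100  (ones: 4)
  rows 24-31 [x1,x2,x3=011]: 11001100  (ones: 4)
  rows 32-39 [x1,x2,x3=100]: 10101010  (ones: 4)
  rows 40-47 [x1,x2,x3=101]: 11111111  (ones: 8)
  rows 48-55 [x1,x2,x3=110]: 11001100  (ones: 4)
  rows 56-63 [x1,x2,x3=111]: 11001100  (ones: 4)
Satisfying assignments = 4+4+4+4+4+8+4+4 = 36

36


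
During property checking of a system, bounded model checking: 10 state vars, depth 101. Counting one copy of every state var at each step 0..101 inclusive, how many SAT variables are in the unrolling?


BMC unrolls to depth k, creating one copy of each state var for steps 0..k.
Step count = 101 + 1 = 102 (steps 0 through 101)
Vars per step = 10
Total = 10 * 102 = 1020

1020


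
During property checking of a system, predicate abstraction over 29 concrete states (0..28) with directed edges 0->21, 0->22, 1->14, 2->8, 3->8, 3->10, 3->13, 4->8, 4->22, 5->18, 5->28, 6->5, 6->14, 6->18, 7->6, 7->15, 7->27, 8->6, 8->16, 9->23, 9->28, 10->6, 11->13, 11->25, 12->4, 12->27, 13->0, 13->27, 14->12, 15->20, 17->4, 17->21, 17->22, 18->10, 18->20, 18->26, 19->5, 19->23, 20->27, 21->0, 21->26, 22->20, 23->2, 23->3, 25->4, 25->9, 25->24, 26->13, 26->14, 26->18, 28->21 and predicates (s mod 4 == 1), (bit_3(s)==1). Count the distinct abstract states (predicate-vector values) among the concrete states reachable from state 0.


BFS from 0:
Concrete reachable: {0, 4, 5, 6, 8, 10, 12, 13, 14, 16, 18, 20, 21, 22, 26, 27, 28}
Abstract via predicates (s mod 4 == 1), (bit_3(s)==1):
  (0,0) <- {0, 4, 6, 16, 18, 20, 22}
  (0,1) <- {8, 10, 12, 14, 26, 27, 28}
  (1,0) <- {5, 21}
  (1,1) <- {13}
Distinct abstract states = 4

4


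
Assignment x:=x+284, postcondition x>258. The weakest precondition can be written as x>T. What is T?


Formula: wp(x:=E, P) = P[E/x] (substitute E for x in postcondition)
Step 1: Postcondition: x>258
Step 2: Substitute x+284 for x: x+284>258
Step 3: Solve for x: x > 258-284 = -26

-26


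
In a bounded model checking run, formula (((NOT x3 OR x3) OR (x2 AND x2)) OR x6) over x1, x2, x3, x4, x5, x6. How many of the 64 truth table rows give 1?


Formula: (((NOT x3 OR x3) OR (x2 AND x2)) OR x6) over 6 vars (64 rows)
Evaluate each row (x1, x2, x3, x4, x5, x6 as bits, MSB first):
  row 0 [000000]: (((NOT 0 OR 0) OR (0 AND 0)) OR 0) -> 1
  row 1 [000001]: (((NOT 0 OR 0) OR (0 AND 0)) OR 1) -> 1
  row 2 [000010]: (((NOT 0 OR 0) OR (0 AND 0)) OR 0) -> 1
  row 3 [000011]: (((NOT 0 OR 0) OR (0 AND 0)) OR 1) -> 1
  row 4 [000100]: (((NOT 0 OR 0) OR (0 AND 0)) OR 0) -> 1
  (every remaining row is evaluated the same way; all 64 results are listed next)
Full result column, 8 rows per line (x1,x2,x3 fixed per line; x4,x5,x6 runs 000..111 left to right):
  rows 0-7 [x1,x2,x3=000]: 11111111  (ones: 8)
  rows 8-15 [x1,x2,x3=001]: 11111111  (ones: 8)
  rows 16-23 [x1,x2,x3=010]: 11111111  (ones: 8)
  rows 24-31 [x1,x2,x3=011]: 11111111  (ones: 8)
  rows 32-39 [x1,x2,x3=100]: 11111111  (ones: 8)
  rows 40-47 [x1,x2,x3=101]: 11111111  (ones: 8)
  rows 48-55 [x1,x2,x3=110]: 11111111  (ones: 8)
  rows 56-63 [x1,x2,x3=111]: 11111111  (ones: 8)
Count of 1-rows = 8+8+8+8+8+8+8+8 = 64

64


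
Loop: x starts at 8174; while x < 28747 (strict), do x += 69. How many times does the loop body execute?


Step 1: x goes from 8174 toward 28747 by 69; the body runs while x<28747, so iterations = ceil((bound-start)/step)
Step 2: Distance=20573
Step 3: ceil(20573/69)=299

299


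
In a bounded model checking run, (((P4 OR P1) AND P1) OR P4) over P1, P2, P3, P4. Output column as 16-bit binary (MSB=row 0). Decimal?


Formula: (((P4 OR P1) AND P1) OR P4) over P1, P2, P3, P4 (16 rows)
Evaluate each row (bits = P1,P2,P3,P4, MSB first):
  row 0 [0000]: (((0 OR 0) AND 0) OR 0) -> 0
  row 1 [0001]: (((1 OR 0) AND 0) OR 1) -> 1
  row 2 [0010]: (((0 OR 0) AND 0) OR 0) -> 0
  row 3 [0011]: (((1 OR 0) AND 0) OR 1) -> 1
  row 4 [0100]: (((0 OR 0) AND 0) OR 0) -> 0
  row 5 [0101]: (((1 OR 0) AND 0) OR 1) -> 1
  row 6 [0110]: (((0 OR 0) AND 0) OR 0) -> 0
  row 7 [0111]: (((1 OR 0) AND 0) OR 1) -> 1
  row 8 [1000]: (((0 OR 1) AND 1) OR 0) -> 1
  row 9 [1001]: (((1 OR 1) AND 1) OR 1) -> 1
  row 10 [1010]: (((0 OR 1) AND 1) OR 0) -> 1
  row 11 [1011]: (((1 OR 1) AND 1) OR 1) -> 1
  row 12 [1100]: (((0 OR 1) AND 1) OR 0) -> 1
  row 13 [1101]: (((1 OR 1) AND 1) OR 1) -> 1
  row 14 [1110]: (((0 OR 1) AND 1) OR 0) -> 1
  row 15 [1111]: (((1 OR 1) AND 1) OR 1) -> 1
Full result column, 4 rows per line (P1,P2 fixed per line; P3,P4 runs 00..11 left to right):
  rows 0-3 [P1,P2=00]: 0101  = hex 5
  rows 4-7 [P1,P2=01]: 0101  = hex 5
  rows 8-11 [P1,P2=10]: 1111  = hex F
  rows 12-15 [P1,P2=11]: 1111  = hex F
Output column (row 0 .. row 15) = 0101010111111111
Output column grouped in 4s = 0101 0101 1111 1111 = 0x55FF
Convert to decimal digit by digit (value = value*16 + digit):
  5 -> 5
  5*16 + 5 = 85
  85*16 + 15 (F) = 1375
  1375*16 + 15 (F) = 22015
Decimal = 22015

22015


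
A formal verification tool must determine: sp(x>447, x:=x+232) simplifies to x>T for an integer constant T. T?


Formula: sp(P, x:=E) = exists old_x. (x = E[old_x/x]) AND P[old_x/x] (old_x is the value of x before the assignment; eliminate old_x by solving x = E[old_x/x] for old_x)
Step 1: Precondition P: x>447, i.e. old_x > 447
Step 2: Assignment gives x = old_x + 232, so old_x = x - 232
Step 3: Substitute into P: x - 232 > 447
Step 4: Simplify: x > 447+232 = 679

679


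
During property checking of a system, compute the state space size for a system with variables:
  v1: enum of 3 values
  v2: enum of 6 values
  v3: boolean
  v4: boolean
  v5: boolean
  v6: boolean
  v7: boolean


State space = product of domain sizes of all variables.
Domain sizes:
  v1 (enum of 3 values): 3
  v2 (enum of 6 values): 6
  v3 (boolean): 2
  v4 (boolean): 2
  v5 (boolean): 2
  v6 (boolean): 2
  v7 (boolean): 2
Product = 3 * 6 * 2 * 2 * 2 * 2 * 2 = 576

576


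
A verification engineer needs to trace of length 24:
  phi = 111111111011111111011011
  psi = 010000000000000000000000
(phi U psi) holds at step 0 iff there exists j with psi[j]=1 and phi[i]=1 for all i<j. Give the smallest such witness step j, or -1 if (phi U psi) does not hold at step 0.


(phi U psi) at 0: need smallest j with psi[j]=1 and phi[i]=1 for all i in [0,j).
Scan from step 0:
  step 0: phi=1, psi=0 -> continue
  step 1: psi=1 and phi held for [0,1) -> witness found
Witness step = 1

1


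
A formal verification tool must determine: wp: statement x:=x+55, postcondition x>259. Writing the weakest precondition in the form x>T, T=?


Formula: wp(x:=E, P) = P[E/x] (substitute E for x in postcondition)
Step 1: Postcondition: x>259
Step 2: Substitute x+55 for x: x+55>259
Step 3: Solve for x: x > 259-55 = 204

204


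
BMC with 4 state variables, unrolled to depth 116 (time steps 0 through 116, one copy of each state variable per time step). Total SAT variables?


BMC unrolls to depth k, creating one copy of each state var for steps 0..k.
Step count = 116 + 1 = 117 (steps 0 through 116)
Vars per step = 4
Total = 4 * 117 = 468

468


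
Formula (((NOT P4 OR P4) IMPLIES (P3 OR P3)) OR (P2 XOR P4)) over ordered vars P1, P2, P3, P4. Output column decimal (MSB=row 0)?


Formula: (((NOT P4 OR P4) IMPLIES (P3 OR P3)) OR (P2 XOR P4)) over P1, P2, P3, P4 (16 rows)
Evaluate each row (bits = P1,P2,P3,P4, MSB first):
  row 0 [0000]: (((NOT 0 OR 0) IMPLIES (0 OR 0)) OR (0 XOR 0)) -> 0
  row 1 [0001]: (((NOT 1 OR 1) IMPLIES (0 OR 0)) OR (0 XOR 1)) -> 1
  row 2 [0010]: (((NOT 0 OR 0) IMPLIES (1 OR 1)) OR (0 XOR 0)) -> 1
  row 3 [0011]: (((NOT 1 OR 1) IMPLIES (1 OR 1)) OR (0 XOR 1)) -> 1
  row 4 [0100]: (((NOT 0 OR 0) IMPLIES (0 OR 0)) OR (1 XOR 0)) -> 1
  row 5 [0101]: (((NOT 1 OR 1) IMPLIES (0 OR 0)) OR (1 XOR 1)) -> 0
  row 6 [0110]: (((NOT 0 OR 0) IMPLIES (1 OR 1)) OR (1 XOR 0)) -> 1
  row 7 [0111]: (((NOT 1 OR 1) IMPLIES (1 OR 1)) OR (1 XOR 1)) -> 1
  row 8 [1000]: (((NOT 0 OR 0) IMPLIES (0 OR 0)) OR (0 XOR 0)) -> 0
  row 9 [1001]: (((NOT 1 OR 1) IMPLIES (0 OR 0)) OR (0 XOR 1)) -> 1
  row 10 [1010]: (((NOT 0 OR 0) IMPLIES (1 OR 1)) OR (0 XOR 0)) -> 1
  row 11 [1011]: (((NOT 1 OR 1) IMPLIES (1 OR 1)) OR (0 XOR 1)) -> 1
  row 12 [1100]: (((NOT 0 OR 0) IMPLIES (0 OR 0)) OR (1 XOR 0)) -> 1
  row 13 [1101]: (((NOT 1 OR 1) IMPLIES (0 OR 0)) OR (1 XOR 1)) -> 0
  row 14 [1110]: (((NOT 0 OR 0) IMPLIES (1 OR 1)) OR (1 XOR 0)) -> 1
  row 15 [1111]: (((NOT 1 OR 1) IMPLIES (1 OR 1)) OR (1 XOR 1)) -> 1
Full result column, 4 rows per line (P1,P2 fixed per line; P3,P4 runs 00..11 left to right):
  rows 0-3 [P1,P2=00]: 0111  = hex 7
  rows 4-7 [P1,P2=01]: 1011  = hex B
  rows 8-11 [P1,P2=10]: 0111  = hex 7
  rows 12-15 [P1,P2=11]: 1011  = hex B
Output column (row 0 .. row 15) = 0111101101111011
Output column grouped in 4s = 0111 1011 0111 1011 = 0x7B7B
Convert to decimal digit by digit (value = value*16 + digit):
  7 -> 7
  7*16 + 11 (B) = 123
  123*16 + 7 = 1975
  1975*16 + 11 (B) = 31611
Decimal = 31611

31611


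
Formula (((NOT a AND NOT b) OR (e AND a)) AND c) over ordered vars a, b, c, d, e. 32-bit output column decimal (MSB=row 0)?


Formula: (((NOT a AND NOT b) OR (e AND a)) AND c) over a, b, c, d, e (32 rows)
Evaluate each row (bits = a,b,c,d,e, MSB first):
  row 0 [00000]: (((NOT 0 AND NOT 0) OR (0 AND 0)) AND 0) -> 0
  row 1 [00001]: (((NOT 0 AND NOT 0) OR (1 AND 0)) AND 0) -> 0
  row 2 [00010]: (((NOT 0 AND NOT 0) OR (0 AND 0)) AND 0) -> 0
  row 3 [00011]: (((NOT 0 AND NOT 0) OR (1 AND 0)) AND 0) -> 0
  row 4 [00100]: (((NOT 0 AND NOT 0) OR (0 AND 0)) AND 1) -> 1
  row 5 [00101]: (((NOT 0 AND NOT 0) OR (1 AND 0)) AND 1) -> 1
  row 6 [00110]: (((NOT 0 AND NOT 0) OR (0 AND 0)) AND 1) -> 1
  row 7 [00111]: (((NOT 0 AND NOT 0) OR (1 AND 0)) AND 1) -> 1
  row 8 [01000]: (((NOT 0 AND NOT 1) OR (0 AND 0)) AND 0) -> 0
  row 9 [01001]: (((NOT 0 AND NOT 1) OR (1 AND 0)) AND 0) -> 0
  row 10 [01010]: (((NOT 0 AND NOT 1) OR (0 AND 0)) AND 0) -> 0
  row 11 [01011]: (((NOT 0 AND NOT 1) OR (1 AND 0)) AND 0) -> 0
  row 12 [01100]: (((NOT 0 AND NOT 1) OR (0 AND 0)) AND 1) -> 0
  row 13 [01101]: (((NOT 0 AND NOT 1) OR (1 AND 0)) AND 1) -> 0
  row 14 [01110]: (((NOT 0 AND NOT 1) OR (0 AND 0)) AND 1) -> 0
  row 15 [01111]: (((NOT 0 AND NOT 1) OR (1 AND 0)) AND 1) -> 0
  row 16 [10000]: (((NOT 1 AND NOT 0) OR (0 AND 1)) AND 0) -> 0
  row 17 [10001]: (((NOT 1 AND NOT 0) OR (1 AND 1)) AND 0) -> 0
  row 18 [10010]: (((NOT 1 AND NOT 0) OR (0 AND 1)) AND 0) -> 0
  row 19 [10011]: (((NOT 1 AND NOT 0) OR (1 AND 1)) AND 0) -> 0
  row 20 [10100]: (((NOT 1 AND NOT 0) OR (0 AND 1)) AND 1) -> 0
  row 21 [10101]: (((NOT 1 AND NOT 0) OR (1 AND 1)) AND 1) -> 1
  row 22 [10110]: (((NOT 1 AND NOT 0) OR (0 AND 1)) AND 1) -> 0
  row 23 [10111]: (((NOT 1 AND NOT 0) OR (1 AND 1)) AND 1) -> 1
  row 24 [11000]: (((NOT 1 AND NOT 1) OR (0 AND 1)) AND 0) -> 0
  row 25 [11001]: (((NOT 1 AND NOT 1) OR (1 AND 1)) AND 0) -> 0
  row 26 [11010]: (((NOT 1 AND NOT 1) OR (0 AND 1)) AND 0) -> 0
  row 27 [11011]: (((NOT 1 AND NOT 1) OR (1 AND 1)) AND 0) -> 0
  row 28 [11100]: (((NOT 1 AND NOT 1) OR (0 AND 1)) AND 1) -> 0
  row 29 [11101]: (((NOT 1 AND NOT 1) OR (1 AND 1)) AND 1) -> 1
  row 30 [11110]: (((NOT 1 AND NOT 1) OR (0 AND 1)) AND 1) -> 0
  row 31 [11111]: (((NOT 1 AND NOT 1) OR (1 AND 1)) AND 1) -> 1
Full result column, 4 rows per line (a,b,c fixed per line; d,e runs 00..11 left to right):
  rows 0-3 [a,b,c=000]: 0000  = hex 0
  rows 4-7 [a,b,c=001]: 1111  = hex F
  rows 8-11 [a,b,c=010]: 0000  = hex 0
  rows 12-15 [a,b,c=011]: 0000  = hex 0
  rows 16-19 [a,b,c=100]: 0000  = hex 0
  rows 20-23 [a,b,c=101]: 0101  = hex 5
  rows 24-27 [a,b,c=110]: 0000  = hex 0
  rows 28-31 [a,b,c=111]: 0101  = hex 5
Output column (row 0 .. row 31) = 00001111000000000000010100000101
Output column grouped in 4s = 0000 1111 0000 0000 0000 0101 0000 0101 = 0x0F000505
Convert to decimal digit by digit (value = value*16 + digit):
  0 -> 0
  0*16 + 15 (F) = 15
  15*16 + 0 = 240
  240*16 + 0 = 3840
  3840*16 + 0 = 61440
  61440*16 + 5 = 983045
  983045*16 + 0 = 15728720
  15728720*16 + 5 = 251659525
Decimal = 251659525

251659525


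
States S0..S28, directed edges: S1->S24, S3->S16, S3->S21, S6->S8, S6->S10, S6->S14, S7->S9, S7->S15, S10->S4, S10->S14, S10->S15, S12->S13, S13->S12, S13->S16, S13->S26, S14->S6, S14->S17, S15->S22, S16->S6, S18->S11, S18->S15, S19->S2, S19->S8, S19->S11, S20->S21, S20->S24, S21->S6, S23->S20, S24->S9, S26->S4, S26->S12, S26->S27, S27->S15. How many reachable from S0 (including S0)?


BFS from S0:
  layer 0: {S0}
Reachable set: {S0}
Count = 1

1


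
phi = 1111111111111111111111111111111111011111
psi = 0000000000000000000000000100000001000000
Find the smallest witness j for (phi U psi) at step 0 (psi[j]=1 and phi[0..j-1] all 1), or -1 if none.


(phi U psi) at 0: need smallest j with psi[j]=1 and phi[i]=1 for all i in [0,j).
Scan from step 0:
  step 0: phi=1, psi=0 -> continue
  step 1: phi=1, psi=0 -> continue
  step 2: phi=1, psi=0 -> continue
  step 3: phi=1, psi=0 -> continue
  step 25: psi=1 and phi held for [0,25) -> witness found
Witness step = 25

25


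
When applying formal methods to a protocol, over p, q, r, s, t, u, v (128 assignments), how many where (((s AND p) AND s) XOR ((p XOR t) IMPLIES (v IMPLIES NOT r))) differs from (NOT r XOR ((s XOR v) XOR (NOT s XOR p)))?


F1 = (((s AND p) AND s) XOR ((p XOR t) IMPLIES (v IMPLIES NOT r)))
F2 = (NOT r XOR ((s XOR v) XOR (NOT s XOR p)))
Evaluate both on each of 128 rows (bits = p,q,r,s,t,u,v):
  row 0 [0000000]: F1=1 F2=0 (differ) -> 1
  row 1 [0000001]: F1=1 F2=1 -> 0
  row 2 [0000010]: F1=1 F2=0 (differ) -> 1
  row 3 [0000011]: F1=1 F2=1 -> 0
  row 4 [0000100]: F1=1 F2=0 (differ) -> 1
  (every remaining row is evaluated the same way; all 128 results are listed next)
Full result column, 8 rows per line (p,q,r,s fixed per line; t,u,v runs 000..111 left to right):
  rows 0-7 [p,q,r,s=0000]: 10101010  (ones: 4)
  rows 8-15 [p,q,r,s=0001]: 10101010  (ones: 4)
  rows 16-23 [p,q,r,s=0010]: 01010000  (ones: 2)
  rows 24-31 [p,q,r,s=0011]: 01010000  (ones: 2)
  rows 32-39 [p,q,r,s=0100]: 10101010  (ones: 4)
  rows 40-47 [p,q,r,s=0101]: 10101010  (ones: 4)
  rows 48-55 [p,q,r,s=0110]: 01010000  (ones: 2)
  rows 56-63 [p,q,r,s=0111]: 01010000  (ones: 2)
  rows 64-71 [p,q,r,s=1000]: 01010101  (ones: 4)
  rows 72-79 [p,q,r,s=1001]: 10101010  (ones: 4)
  rows 80-87 [p,q,r,s=1010]: 11111010  (ones: 6)
  rows 88-95 [p,q,r,s=1011]: 00000101  (ones: 2)
  rows 96-103 [p,q,r,s=1100]: 01010101  (ones: 4)
  rows 104-111 [p,q,r,s=1101]: 10101010  (ones: 4)
  rows 112-119 [p,q,r,s=1110]: 11111010  (ones: 6)
  rows 120-127 [p,q,r,s=1111]: 00000101  (ones: 2)
Disagreements = 4+4+2+2+4+4+2+2+4+4+6+2+4+4+6+2 = 56

56


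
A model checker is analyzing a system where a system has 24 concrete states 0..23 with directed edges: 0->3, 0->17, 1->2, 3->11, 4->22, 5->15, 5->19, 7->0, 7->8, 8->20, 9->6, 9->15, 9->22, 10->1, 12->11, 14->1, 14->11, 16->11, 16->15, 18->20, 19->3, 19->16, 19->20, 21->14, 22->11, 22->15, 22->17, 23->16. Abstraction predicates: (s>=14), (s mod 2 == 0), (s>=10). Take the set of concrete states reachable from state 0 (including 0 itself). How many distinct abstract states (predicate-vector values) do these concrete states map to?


BFS from 0:
Concrete reachable: {0, 3, 11, 17}
Abstract via predicates (s>=14), (s mod 2 == 0), (s>=10):
  (0,0,0) <- {3}
  (0,0,1) <- {11}
  (0,1,0) <- {0}
  (1,0,1) <- {17}
Distinct abstract states = 4

4


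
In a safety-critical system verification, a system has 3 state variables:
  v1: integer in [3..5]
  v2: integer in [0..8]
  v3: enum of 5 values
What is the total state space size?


State space = product of domain sizes of all variables.
Domain sizes:
  v1 (integer in [3..5]): 3
  v2 (integer in [0..8]): 9
  v3 (enum of 5 values): 5
Product = 3 * 9 * 5 = 135

135


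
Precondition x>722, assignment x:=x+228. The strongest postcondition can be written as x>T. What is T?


Formula: sp(P, x:=E) = exists old_x. (x = E[old_x/x]) AND P[old_x/x] (old_x is the value of x before the assignment; eliminate old_x by solving x = E[old_x/x] for old_x)
Step 1: Precondition P: x>722, i.e. old_x > 722
Step 2: Assignment gives x = old_x + 228, so old_x = x - 228
Step 3: Substitute into P: x - 228 > 722
Step 4: Simplify: x > 722+228 = 950

950


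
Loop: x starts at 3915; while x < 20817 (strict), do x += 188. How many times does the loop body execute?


Step 1: x goes from 3915 toward 20817 by 188; the body runs while x<20817, so iterations = ceil((bound-start)/step)
Step 2: Distance=16902
Step 3: ceil(16902/188)=90

90


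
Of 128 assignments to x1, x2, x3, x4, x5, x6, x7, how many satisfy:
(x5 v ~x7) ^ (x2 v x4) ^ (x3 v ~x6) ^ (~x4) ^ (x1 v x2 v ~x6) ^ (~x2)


CNF with 6 clauses over 7 vars (128 assignments).
An assignment satisfies CNF iff every clause has >=1 true literal.
Check each row (bits = x1,x2,x3,x4,x5,x6,x7; clause T/F shown):
  row 0 [0000000]: clauses=TFTTTT -> 0
  row 1 [0000001]: clauses=FFTTTT -> 0
  row 2 [0000010]: clauses=TFFTFT -> 0
  row 3 [0000011]: clauses=FFFTFT -> 0
  row 4 [0000100]: clauses=TFTTTT -> 0
  (every remaining row is evaluated the same way; all 128 results are listed next)
Full result column, 8 rows per line (x1,x2,x3,x4 fixed per line; x5,x6,x7 runs 000..111 left to right):
  rows 0-7 [x1,x2,x3,x4=0000]: 00000000  (ones: 0)
  rows 8-15 [x1,x2,x3,x4=0001]: 00000000  (ones: 0)
  rows 16-23 [x1,x2,x3,x4=0010]: 00000000  (ones: 0)
  rows 24-31 [x1,x2,x3,x4=0011]: 00000000  (ones: 0)
  rows 32-39 [x1,x2,x3,x4=0100]: 00000000  (ones: 0)
  rows 40-47 [x1,x2,x3,x4=0101]: 00000000  (ones: 0)
  rows 48-55 [x1,x2,x3,x4=0110]: 00000000  (ones: 0)
  rows 56-63 [x1,x2,x3,x4=0111]: 00000000  (ones: 0)
  rows 64-71 [x1,x2,x3,x4=1000]: 00000000  (ones: 0)
  rows 72-79 [x1,x2,x3,x4=1001]: 00000000  (ones: 0)
  rows 80-87 [x1,x2,x3,x4=1010]: 00000000  (ones: 0)
  rows 88-95 [x1,x2,x3,x4=1011]: 00000000  (ones: 0)
  rows 96-103 [x1,x2,x3,x4=1100]: 00000000  (ones: 0)
  rows 104-111 [x1,x2,x3,x4=1101]: 00000000  (ones: 0)
  rows 112-119 [x1,x2,x3,x4=1110]: 00000000  (ones: 0)
  rows 120-127 [x1,x2,x3,x4=1111]: 00000000  (ones: 0)
Satisfying assignments = 0+0+0+0+0+0+0+0+0+0+0+0+0+0+0+0 = 0

0


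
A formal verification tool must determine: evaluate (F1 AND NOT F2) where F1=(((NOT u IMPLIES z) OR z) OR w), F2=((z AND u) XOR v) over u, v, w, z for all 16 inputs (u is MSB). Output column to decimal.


F1 = (((NOT u IMPLIES z) OR z) OR w)
F2 = ((z AND u) XOR v)
Counterexample to F1=>F2 is where F1=1 and F2=0.
Evaluate each row (bits = u,v,w,z, MSB first):
  row 0 [0000]: F1=0 F2=0 -> F1&~F2 -> 0
  row 1 [0001]: F1=1 F2=0 -> F1&~F2 -> 1
  row 2 [0010]: F1=1 F2=0 -> F1&~F2 -> 1
  row 3 [0011]: F1=1 F2=0 -> F1&~F2 -> 1
  row 4 [0100]: F1=0 F2=1 -> F1&~F2 -> 0
  row 5 [0101]: F1=1 F2=1 -> F1&~F2 -> 0
  row 6 [0110]: F1=1 F2=1 -> F1&~F2 -> 0
  row 7 [0111]: F1=1 F2=1 -> F1&~F2 -> 0
  row 8 [1000]: F1=1 F2=0 -> F1&~F2 -> 1
  row 9 [1001]: F1=1 F2=1 -> F1&~F2 -> 0
  row 10 [1010]: F1=1 F2=0 -> F1&~F2 -> 1
  row 11 [1011]: F1=1 F2=1 -> F1&~F2 -> 0
  row 12 [1100]: F1=1 F2=1 -> F1&~F2 -> 0
  row 13 [1101]: F1=1 F2=0 -> F1&~F2 -> 1
  row 14 [1110]: F1=1 F2=1 -> F1&~F2 -> 0
  row 15 [1111]: F1=1 F2=0 -> F1&~F2 -> 1
Full result column, 4 rows per line (u,v fixed per line; w,z runs 00..11 left to right):
  rows 0-3 [u,v=00]: 0111  = hex 7
  rows 4-7 [u,v=01]: 0000  = hex 0
  rows 8-11 [u,v=10]: 1010  = hex A
  rows 12-15 [u,v=11]: 0101  = hex 5
Counterexample vector (row 0 .. row 15) = 0111000010100101
Output column grouped in 4s = 0111 0000 1010 0101 = 0x70A5
Convert to decimal digit by digit (value = value*16 + digit):
  7 -> 7
  7*16 + 0 = 112
  112*16 + 10 (A) = 1802
  1802*16 + 5 = 28837
Decimal = 28837

28837


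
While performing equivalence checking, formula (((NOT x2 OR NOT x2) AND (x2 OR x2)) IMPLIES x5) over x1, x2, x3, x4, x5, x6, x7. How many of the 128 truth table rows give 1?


Formula: (((NOT x2 OR NOT x2) AND (x2 OR x2)) IMPLIES x5) over 7 vars (128 rows)
Evaluate each row (x1, x2, x3, x4, x5, x6, x7 as bits, MSB first):
  row 0 [0000000]: (((NOT 0 OR NOT 0) AND (0 OR 0)) IMPLIES 0) -> 1
  row 1 [0000001]: (((NOT 0 OR NOT 0) AND (0 OR 0)) IMPLIES 0) -> 1
  row 2 [0000010]: (((NOT 0 OR NOT 0) AND (0 OR 0)) IMPLIES 0) -> 1
  row 3 [0000011]: (((NOT 0 OR NOT 0) AND (0 OR 0)) IMPLIES 0) -> 1
  row 4 [0000100]: (((NOT 0 OR NOT 0) AND (0 OR 0)) IMPLIES 1) -> 1
  (every remaining row is evaluated the same way; all 128 results are listed next)
Full result column, 8 rows per line (x1,x2,x3,x4 fixed per line; x5,x6,x7 runs 000..111 left to right):
  rows 0-7 [x1,x2,x3,x4=0000]: 11111111  (ones: 8)
  rows 8-15 [x1,x2,x3,x4=0001]: 11111111  (ones: 8)
  rows 16-23 [x1,x2,x3,x4=0010]: 11111111  (ones: 8)
  rows 24-31 [x1,x2,x3,x4=0011]: 11111111  (ones: 8)
  rows 32-39 [x1,x2,x3,x4=0100]: 11111111  (ones: 8)
  rows 40-47 [x1,x2,x3,x4=0101]: 11111111  (ones: 8)
  rows 48-55 [x1,x2,x3,x4=0110]: 11111111  (ones: 8)
  rows 56-63 [x1,x2,x3,x4=0111]: 11111111  (ones: 8)
  rows 64-71 [x1,x2,x3,x4=1000]: 11111111  (ones: 8)
  rows 72-79 [x1,x2,x3,x4=1001]: 11111111  (ones: 8)
  rows 80-87 [x1,x2,x3,x4=1010]: 11111111  (ones: 8)
  rows 88-95 [x1,x2,x3,x4=1011]: 11111111  (ones: 8)
  rows 96-103 [x1,x2,x3,x4=1100]: 11111111  (ones: 8)
  rows 104-111 [x1,x2,x3,x4=1101]: 11111111  (ones: 8)
  rows 112-119 [x1,x2,x3,x4=1110]: 11111111  (ones: 8)
  rows 120-127 [x1,x2,x3,x4=1111]: 11111111  (ones: 8)
Count of 1-rows = 8+8+8+8+8+8+8+8+8+8+8+8+8+8+8+8 = 128

128


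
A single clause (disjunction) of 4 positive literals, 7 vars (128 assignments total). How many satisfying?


Step 1: Total=2^7=128
Step 2: Unsat when all 4 false: 2^3=8
Step 3: Sat=128-8=120

120


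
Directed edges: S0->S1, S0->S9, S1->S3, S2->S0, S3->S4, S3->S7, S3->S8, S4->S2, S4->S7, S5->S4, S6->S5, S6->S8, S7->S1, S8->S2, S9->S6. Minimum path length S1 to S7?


BFS layer-by-layer from S1:
  dist 0: {S1}
  dist 1: {S3}
  dist 2: {S4, S7, S8}
  -> S7 reached at distance 2
Shortest path length = 2

2


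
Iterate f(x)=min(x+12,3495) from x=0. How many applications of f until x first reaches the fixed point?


Step 1: x=0, cap=3495, increment=12
Step 2: x grows by 12 each step until capped at 3495; fixed point is x=3495
Step 3: iterations = ceil(3495/12) = 292

292


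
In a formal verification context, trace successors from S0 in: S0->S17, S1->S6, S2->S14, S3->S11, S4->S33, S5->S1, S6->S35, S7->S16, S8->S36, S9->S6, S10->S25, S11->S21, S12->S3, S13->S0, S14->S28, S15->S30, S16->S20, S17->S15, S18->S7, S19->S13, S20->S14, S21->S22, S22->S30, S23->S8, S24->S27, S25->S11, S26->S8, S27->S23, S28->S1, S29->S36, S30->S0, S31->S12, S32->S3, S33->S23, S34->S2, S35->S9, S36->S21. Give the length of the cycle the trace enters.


Trace from S0 until a state repeats:
  S0 -> S17 -> S15 -> S30 -> S0
S0 first seen at step 0, revisited at step 4.
Cycle length = 4 - 0 = 4

4


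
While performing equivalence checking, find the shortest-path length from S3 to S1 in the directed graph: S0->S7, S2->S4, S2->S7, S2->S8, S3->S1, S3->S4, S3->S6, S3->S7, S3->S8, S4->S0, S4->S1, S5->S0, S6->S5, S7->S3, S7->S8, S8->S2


BFS layer-by-layer from S3:
  dist 0: {S3}
  dist 1: {S1, S4, S6, S7, S8}
  -> S1 reached at distance 1
Shortest path length = 1

1


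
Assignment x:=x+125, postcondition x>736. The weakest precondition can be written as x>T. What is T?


Formula: wp(x:=E, P) = P[E/x] (substitute E for x in postcondition)
Step 1: Postcondition: x>736
Step 2: Substitute x+125 for x: x+125>736
Step 3: Solve for x: x > 736-125 = 611

611


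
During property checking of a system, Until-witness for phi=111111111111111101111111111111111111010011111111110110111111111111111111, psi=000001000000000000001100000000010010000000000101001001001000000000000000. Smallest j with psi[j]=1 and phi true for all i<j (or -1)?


(phi U psi) at 0: need smallest j with psi[j]=1 and phi[i]=1 for all i in [0,j).
Scan from step 0:
  step 0: phi=1, psi=0 -> continue
  step 1: phi=1, psi=0 -> continue
  step 2: phi=1, psi=0 -> continue
  step 3: phi=1, psi=0 -> continue
  step 5: psi=1 and phi held for [0,5) -> witness found
Witness step = 5

5


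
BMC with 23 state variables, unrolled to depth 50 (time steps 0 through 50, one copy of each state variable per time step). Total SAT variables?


BMC unrolls to depth k, creating one copy of each state var for steps 0..k.
Step count = 50 + 1 = 51 (steps 0 through 50)
Vars per step = 23
Total = 23 * 51 = 1173

1173


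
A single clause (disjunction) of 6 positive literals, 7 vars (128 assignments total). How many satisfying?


Step 1: Total=2^7=128
Step 2: Unsat when all 6 false: 2^1=2
Step 3: Sat=128-2=126

126


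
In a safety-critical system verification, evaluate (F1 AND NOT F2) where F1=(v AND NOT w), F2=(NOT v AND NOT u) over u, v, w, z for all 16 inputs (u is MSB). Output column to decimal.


F1 = (v AND NOT w)
F2 = (NOT v AND NOT u)
Counterexample to F1=>F2 is where F1=1 and F2=0.
Evaluate each row (bits = u,v,w,z, MSB first):
  row 0 [0000]: F1=0 F2=1 -> F1&~F2 -> 0
  row 1 [0001]: F1=0 F2=1 -> F1&~F2 -> 0
  row 2 [0010]: F1=0 F2=1 -> F1&~F2 -> 0
  row 3 [0011]: F1=0 F2=1 -> F1&~F2 -> 0
  row 4 [0100]: F1=1 F2=0 -> F1&~F2 -> 1
  row 5 [0101]: F1=1 F2=0 -> F1&~F2 -> 1
  row 6 [0110]: F1=0 F2=0 -> F1&~F2 -> 0
  row 7 [0111]: F1=0 F2=0 -> F1&~F2 -> 0
  row 8 [1000]: F1=0 F2=0 -> F1&~F2 -> 0
  row 9 [1001]: F1=0 F2=0 -> F1&~F2 -> 0
  row 10 [1010]: F1=0 F2=0 -> F1&~F2 -> 0
  row 11 [1011]: F1=0 F2=0 -> F1&~F2 -> 0
  row 12 [1100]: F1=1 F2=0 -> F1&~F2 -> 1
  row 13 [1101]: F1=1 F2=0 -> F1&~F2 -> 1
  row 14 [1110]: F1=0 F2=0 -> F1&~F2 -> 0
  row 15 [1111]: F1=0 F2=0 -> F1&~F2 -> 0
Full result column, 4 rows per line (u,v fixed per line; w,z runs 00..11 left to right):
  rows 0-3 [u,v=00]: 0000  = hex 0
  rows 4-7 [u,v=01]: 1100  = hex C
  rows 8-11 [u,v=10]: 0000  = hex 0
  rows 12-15 [u,v=11]: 1100  = hex C
Counterexample vector (row 0 .. row 15) = 0000110000001100
Output column grouped in 4s = 0000 1100 0000 1100 = 0x0C0C
Convert to decimal digit by digit (value = value*16 + digit):
  0 -> 0
  0*16 + 12 (C) = 12
  12*16 + 0 = 192
  192*16 + 12 (C) = 3084
Decimal = 3084

3084


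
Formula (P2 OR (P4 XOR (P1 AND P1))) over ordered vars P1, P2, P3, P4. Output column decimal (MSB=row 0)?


Formula: (P2 OR (P4 XOR (P1 AND P1))) over P1, P2, P3, P4 (16 rows)
Evaluate each row (bits = P1,P2,P3,P4, MSB first):
  row 0 [0000]: (0 OR (0 XOR (0 AND 0))) -> 0
  row 1 [0001]: (0 OR (1 XOR (0 AND 0))) -> 1
  row 2 [0010]: (0 OR (0 XOR (0 AND 0))) -> 0
  row 3 [0011]: (0 OR (1 XOR (0 AND 0))) -> 1
  row 4 [0100]: (1 OR (0 XOR (0 AND 0))) -> 1
  row 5 [0101]: (1 OR (1 XOR (0 AND 0))) -> 1
  row 6 [0110]: (1 OR (0 XOR (0 AND 0))) -> 1
  row 7 [0111]: (1 OR (1 XOR (0 AND 0))) -> 1
  row 8 [1000]: (0 OR (0 XOR (1 AND 1))) -> 1
  row 9 [1001]: (0 OR (1 XOR (1 AND 1))) -> 0
  row 10 [1010]: (0 OR (0 XOR (1 AND 1))) -> 1
  row 11 [1011]: (0 OR (1 XOR (1 AND 1))) -> 0
  row 12 [1100]: (1 OR (0 XOR (1 AND 1))) -> 1
  row 13 [1101]: (1 OR (1 XOR (1 AND 1))) -> 1
  row 14 [1110]: (1 OR (0 XOR (1 AND 1))) -> 1
  row 15 [1111]: (1 OR (1 XOR (1 AND 1))) -> 1
Full result column, 4 rows per line (P1,P2 fixed per line; P3,P4 runs 00..11 left to right):
  rows 0-3 [P1,P2=00]: 0101  = hex 5
  rows 4-7 [P1,P2=01]: 1111  = hex F
  rows 8-11 [P1,P2=10]: 1010  = hex A
  rows 12-15 [P1,P2=11]: 1111  = hex F
Output column (row 0 .. row 15) = 0101111110101111
Output column grouped in 4s = 0101 1111 1010 1111 = 0x5FAF
Convert to decimal digit by digit (value = value*16 + digit):
  5 -> 5
  5*16 + 15 (F) = 95
  95*16 + 10 (A) = 1530
  1530*16 + 15 (F) = 24495
Decimal = 24495

24495


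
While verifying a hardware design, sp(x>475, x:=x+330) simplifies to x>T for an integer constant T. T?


Formula: sp(P, x:=E) = exists old_x. (x = E[old_x/x]) AND P[old_x/x] (old_x is the value of x before the assignment; eliminate old_x by solving x = E[old_x/x] for old_x)
Step 1: Precondition P: x>475, i.e. old_x > 475
Step 2: Assignment gives x = old_x + 330, so old_x = x - 330
Step 3: Substitute into P: x - 330 > 475
Step 4: Simplify: x > 475+330 = 805

805


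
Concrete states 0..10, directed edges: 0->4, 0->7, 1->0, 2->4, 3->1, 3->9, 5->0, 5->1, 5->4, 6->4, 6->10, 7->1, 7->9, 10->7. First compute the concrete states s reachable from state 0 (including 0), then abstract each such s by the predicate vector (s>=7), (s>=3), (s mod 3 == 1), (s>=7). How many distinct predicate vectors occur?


BFS from 0:
Concrete reachable: {0, 1, 4, 7, 9}
Abstract via predicates (s>=7), (s>=3), (s mod 3 == 1), (s>=7):
  (0,0,0,0) <- {0}
  (0,0,1,0) <- {1}
  (0,1,1,0) <- {4}
  (1,1,0,1) <- {9}
  (1,1,1,1) <- {7}
Distinct abstract states = 5

5


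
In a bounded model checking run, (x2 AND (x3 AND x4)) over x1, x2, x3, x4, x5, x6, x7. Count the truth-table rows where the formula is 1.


Formula: (x2 AND (x3 AND x4)) over 7 vars (128 rows)
Evaluate each row (x1, x2, x3, x4, x5, x6, x7 as bits, MSB first):
  row 0 [0000000]: (0 AND (0 AND 0)) -> 0
  row 1 [0000001]: (0 AND (0 AND 0)) -> 0
  row 2 [0000010]: (0 AND (0 AND 0)) -> 0
  row 3 [0000011]: (0 AND (0 AND 0)) -> 0
  row 4 [0000100]: (0 AND (0 AND 0)) -> 0
  (every remaining row is evaluated the same way; all 128 results are listed next)
Full result column, 8 rows per line (x1,x2,x3,x4 fixed per line; x5,x6,x7 runs 000..111 left to right):
  rows 0-7 [x1,x2,x3,x4=0000]: 00000000  (ones: 0)
  rows 8-15 [x1,x2,x3,x4=0001]: 00000000  (ones: 0)
  rows 16-23 [x1,x2,x3,x4=0010]: 00000000  (ones: 0)
  rows 24-31 [x1,x2,x3,x4=0011]: 00000000  (ones: 0)
  rows 32-39 [x1,x2,x3,x4=0100]: 00000000  (ones: 0)
  rows 40-47 [x1,x2,x3,x4=0101]: 00000000  (ones: 0)
  rows 48-55 [x1,x2,x3,x4=0110]: 00000000  (ones: 0)
  rows 56-63 [x1,x2,x3,x4=0111]: 11111111  (ones: 8)
  rows 64-71 [x1,x2,x3,x4=1000]: 00000000  (ones: 0)
  rows 72-79 [x1,x2,x3,x4=1001]: 00000000  (ones: 0)
  rows 80-87 [x1,x2,x3,x4=1010]: 00000000  (ones: 0)
  rows 88-95 [x1,x2,x3,x4=1011]: 00000000  (ones: 0)
  rows 96-103 [x1,x2,x3,x4=1100]: 00000000  (ones: 0)
  rows 104-111 [x1,x2,x3,x4=1101]: 00000000  (ones: 0)
  rows 112-119 [x1,x2,x3,x4=1110]: 00000000  (ones: 0)
  rows 120-127 [x1,x2,x3,x4=1111]: 11111111  (ones: 8)
Count of 1-rows = 0+0+0+0+0+0+0+8+0+0+0+0+0+0+0+8 = 16

16
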